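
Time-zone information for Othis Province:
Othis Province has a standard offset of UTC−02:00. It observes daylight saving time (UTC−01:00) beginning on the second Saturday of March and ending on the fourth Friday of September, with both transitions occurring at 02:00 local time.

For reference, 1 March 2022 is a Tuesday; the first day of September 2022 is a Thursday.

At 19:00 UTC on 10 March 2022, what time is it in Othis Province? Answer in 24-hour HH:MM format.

1 March 2022 is a Tuesday, so the first Saturday is March 5 and the second is March 12.
1 September 2022 is a Thursday, so the first Friday is September 2 and the fourth is September 23.
At the standard offset (UTC−02:00), 19:00 UTC − 2h = 17:00 Othis Province standard time.
The standard-time date in Othis Province, 10 March 2022, does not fall between 12 March and 23 September, so daylight saving is not in effect and Othis Province is at UTC−02:00.
19:00 UTC − 2h = 17:00 local.

17:00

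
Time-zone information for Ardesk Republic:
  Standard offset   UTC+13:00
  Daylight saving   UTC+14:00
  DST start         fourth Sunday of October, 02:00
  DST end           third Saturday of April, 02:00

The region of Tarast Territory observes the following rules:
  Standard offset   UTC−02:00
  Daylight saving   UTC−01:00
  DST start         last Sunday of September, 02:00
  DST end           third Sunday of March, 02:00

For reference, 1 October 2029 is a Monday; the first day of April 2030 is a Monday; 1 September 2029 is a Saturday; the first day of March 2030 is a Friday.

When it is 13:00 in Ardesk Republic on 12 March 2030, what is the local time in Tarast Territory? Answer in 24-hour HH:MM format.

22:00

1 October 2029 is a Monday, so the first Sunday is October 7 and the fourth is October 28.
1 April 2030 is a Monday, so the first Saturday is April 6 and the third is April 20.
12 March 2030 falls between 28 October 2029 and 20 April 2030, so daylight saving is in effect and Ardesk Republic is at UTC+14:00.
13:00 Ardesk Republic − 14h = 23:00 UTC (rolling into the previous day, 11 March 2030).
1 September 2029 is a Saturday, so Sundays fall on 2, 9, 16, 23, 30; the last is September 30.
1 March 2030 is a Friday, so the first Sunday is March 3 and the third is March 17.
At the standard offset (UTC−02:00), 23:00 UTC − 2h = 21:00 Tarast Territory standard time.
The standard-time date in Tarast Territory, 11 March 2030, lies within the daylight-saving period (30 September 2029 – 17 March 2030), so Tarast Territory is on daylight time, UTC−01:00.
23:00 UTC − 1h = 22:00 Tarast Territory.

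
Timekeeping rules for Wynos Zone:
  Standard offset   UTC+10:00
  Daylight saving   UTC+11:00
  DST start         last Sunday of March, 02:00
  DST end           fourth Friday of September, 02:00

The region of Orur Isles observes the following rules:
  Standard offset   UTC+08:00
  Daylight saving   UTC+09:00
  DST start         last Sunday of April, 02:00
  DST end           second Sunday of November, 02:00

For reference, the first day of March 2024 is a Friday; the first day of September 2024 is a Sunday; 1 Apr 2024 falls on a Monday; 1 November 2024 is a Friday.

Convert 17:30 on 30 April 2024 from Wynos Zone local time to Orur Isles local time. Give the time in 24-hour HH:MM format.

15:30

1 March 2024 is a Friday, so Sundays fall on 3, 10, 17, 24, 31; the last is March 31.
1 September 2024 is a Sunday, so the first Friday is September 6 and the fourth is September 27.
30 April 2024 falls between 31 March and 27 September, so daylight saving is in effect and Wynos Zone is at UTC+11:00.
17:30 Wynos Zone − 11h = 06:30 UTC.
1 April 2024 is a Monday, so Sundays fall on 7, 14, 21, 28; the last is April 28.
1 November 2024 is a Friday, so the first Sunday is November 3 and the second is November 10.
At the standard offset (UTC+08:00), 06:30 UTC + 8h = 14:30 Orur Isles standard time.
The standard-time date in Orur Isles, 30 April 2024, falls between 28 April and 10 November, so daylight saving is in effect and Orur Isles is at UTC+09:00.
06:30 UTC + 9h = 15:30 Orur Isles.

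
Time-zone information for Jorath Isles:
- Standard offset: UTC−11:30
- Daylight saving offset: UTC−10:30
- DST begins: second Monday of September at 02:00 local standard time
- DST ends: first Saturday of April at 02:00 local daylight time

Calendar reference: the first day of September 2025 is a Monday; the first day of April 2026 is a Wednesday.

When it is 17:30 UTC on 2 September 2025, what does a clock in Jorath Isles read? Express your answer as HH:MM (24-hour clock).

06:00

1 September 2025 is a Monday, so the first Monday is September 1 and the second is September 8.
1 April 2026 is a Wednesday, so the first Saturday is April 4.
At the standard offset (UTC−11:30), 17:30 UTC − 11h30m = 06:00 Jorath Isles standard time.
The standard-time date in Jorath Isles, 2 September 2025, is outside the daylight-saving period (8 September 2025 – 4 April 2026), so Jorath Isles is on standard time, UTC−11:30.
17:30 UTC − 11h30m = 06:00 local.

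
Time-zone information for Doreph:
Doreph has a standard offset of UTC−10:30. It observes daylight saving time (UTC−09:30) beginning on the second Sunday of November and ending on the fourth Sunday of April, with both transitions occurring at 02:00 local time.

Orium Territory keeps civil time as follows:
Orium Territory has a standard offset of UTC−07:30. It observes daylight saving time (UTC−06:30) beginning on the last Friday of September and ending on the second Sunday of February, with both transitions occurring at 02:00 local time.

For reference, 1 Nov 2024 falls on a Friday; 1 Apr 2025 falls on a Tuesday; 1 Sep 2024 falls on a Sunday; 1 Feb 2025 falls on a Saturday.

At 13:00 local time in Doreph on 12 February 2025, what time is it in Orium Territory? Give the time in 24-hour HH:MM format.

1 November 2024 is a Friday, so the first Sunday is November 3 and the second is November 10.
1 April 2025 is a Tuesday, so the first Sunday is April 6 and the fourth is April 27.
12 February 2025 lies within the daylight-saving period (10 November 2024 – 27 April 2025), so Doreph is on daylight time, UTC−09:30.
13:00 Doreph + 9h30m = 22:30 UTC.
1 September 2024 is a Sunday, so Fridays fall on 6, 13, 20, 27; the last is September 27.
1 February 2025 is a Saturday, so the first Sunday is February 2 and the second is February 9.
At the standard offset (UTC−07:30), 22:30 UTC − 7h30m = 15:00 Orium Territory standard time.
The standard-time date in Orium Territory, 12 February 2025, does not fall between 27 September 2024 and 9 February 2025, so daylight saving is not in effect and Orium Territory is at UTC−07:30.
22:30 UTC − 7h30m = 15:00 Orium Territory.

15:00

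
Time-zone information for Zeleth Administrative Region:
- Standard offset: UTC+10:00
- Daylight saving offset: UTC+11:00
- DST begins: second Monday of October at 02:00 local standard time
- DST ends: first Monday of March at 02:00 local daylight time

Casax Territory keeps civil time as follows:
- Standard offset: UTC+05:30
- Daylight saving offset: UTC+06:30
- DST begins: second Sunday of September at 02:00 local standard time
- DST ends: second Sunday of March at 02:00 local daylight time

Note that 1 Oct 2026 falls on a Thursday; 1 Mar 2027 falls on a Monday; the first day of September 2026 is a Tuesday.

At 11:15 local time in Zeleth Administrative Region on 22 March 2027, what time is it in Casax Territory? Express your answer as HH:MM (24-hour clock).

1 October 2026 is a Thursday, so the first Monday is October 5 and the second is October 12.
1 March 2027 is a Monday, so the first Monday is March 1.
Daylight saving runs 12 October 2026 – 1 March 2027; 22 March 2027 is outside that window, so Zeleth Administrative Region is on standard time at UTC+10:00.
11:15 Zeleth Administrative Region − 10h = 01:15 UTC.
1 September 2026 is a Tuesday, so the first Sunday is September 6 and the second is September 13.
1 March 2027 is a Monday, so the first Sunday is March 7 and the second is March 14.
At the standard offset (UTC+05:30), 01:15 UTC + 5h30m = 06:45 Casax Territory standard time.
Daylight saving runs 13 September 2026 – 14 March 2027; the standard-time date in Casax Territory, 22 March 2027, is outside that window, so Casax Territory is on standard time at UTC+05:30.
01:15 UTC + 5h30m = 06:45 Casax Territory.

06:45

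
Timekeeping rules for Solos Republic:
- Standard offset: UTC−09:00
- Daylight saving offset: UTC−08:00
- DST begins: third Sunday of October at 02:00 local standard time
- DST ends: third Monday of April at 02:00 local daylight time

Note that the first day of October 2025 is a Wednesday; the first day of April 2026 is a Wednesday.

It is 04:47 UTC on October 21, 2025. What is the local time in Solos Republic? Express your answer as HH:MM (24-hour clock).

1 October 2025 is a Wednesday, so the first Sunday is October 5 and the third is October 19.
1 April 2026 is a Wednesday, so the first Monday is April 6 and the third is April 20.
At the standard offset (UTC−09:00), 04:47 UTC − 9h = 19:47 Solos Republic standard time (rolling into the previous day, 20 October 2025).
Daylight saving runs 19 October 2025 – 20 April 2026; the standard-time date in Solos Republic, October 20, 2025, is inside that window, so Solos Republic is at UTC−08:00.
04:47 UTC − 8h = 20:47 local (rolling into the previous day, 20 October 2025).

20:47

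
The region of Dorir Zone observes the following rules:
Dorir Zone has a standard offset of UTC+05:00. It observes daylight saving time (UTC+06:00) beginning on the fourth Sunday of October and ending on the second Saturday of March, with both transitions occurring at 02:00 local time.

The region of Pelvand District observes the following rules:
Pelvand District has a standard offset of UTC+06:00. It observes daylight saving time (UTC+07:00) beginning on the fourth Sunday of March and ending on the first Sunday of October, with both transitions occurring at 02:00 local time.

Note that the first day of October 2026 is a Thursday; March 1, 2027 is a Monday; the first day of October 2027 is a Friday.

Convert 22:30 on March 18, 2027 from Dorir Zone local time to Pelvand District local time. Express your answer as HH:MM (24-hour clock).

23:30

1 October 2026 is a Thursday, so the first Sunday is October 4 and the fourth is October 25.
1 March 2027 is a Monday, so the first Saturday is March 6 and the second is March 13.
Daylight saving runs 25 October 2026 – 13 March 2027; March 18, 2027 is outside that window, so Dorir Zone is on standard time at UTC+05:00.
22:30 Dorir Zone − 5h = 17:30 UTC.
1 March 2027 is a Monday, so the first Sunday is March 7 and the fourth is March 28.
1 October 2027 is a Friday, so the first Sunday is October 3.
At the standard offset (UTC+06:00), 17:30 UTC + 6h = 23:30 Pelvand District standard time.
The standard-time date in Pelvand District, March 18, 2027, does not fall between 28 March and 3 October, so daylight saving is not in effect and Pelvand District is at UTC+06:00.
17:30 UTC + 6h = 23:30 Pelvand District.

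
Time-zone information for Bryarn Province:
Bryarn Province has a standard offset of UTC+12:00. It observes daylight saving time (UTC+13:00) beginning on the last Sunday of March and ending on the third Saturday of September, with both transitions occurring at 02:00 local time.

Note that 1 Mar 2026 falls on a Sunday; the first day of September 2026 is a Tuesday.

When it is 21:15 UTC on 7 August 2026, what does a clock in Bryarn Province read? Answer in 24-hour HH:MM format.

1 March 2026 is a Sunday, so Sundays fall on 1, 8, 15, 22, 29; the last is March 29.
1 September 2026 is a Tuesday, so the first Saturday is September 5 and the third is September 19.
At the standard offset (UTC+12:00), 21:15 UTC + 12h = 09:15 Bryarn Province standard time (rolling into the next day, 8 August 2026).
The standard-time date in Bryarn Province, 8 August 2026, falls between 29 March and 19 September, so daylight saving is in effect and Bryarn Province is at UTC+13:00.
21:15 UTC + 13h = 10:15 local (rolling into the next day, 8 August 2026).

10:15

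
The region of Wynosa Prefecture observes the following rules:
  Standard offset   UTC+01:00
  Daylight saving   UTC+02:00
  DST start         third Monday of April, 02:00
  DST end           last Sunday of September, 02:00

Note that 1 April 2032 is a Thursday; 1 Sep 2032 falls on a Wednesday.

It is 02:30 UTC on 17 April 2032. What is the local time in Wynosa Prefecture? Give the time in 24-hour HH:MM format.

1 April 2032 is a Thursday, so the first Monday is April 5 and the third is April 19.
1 September 2032 is a Wednesday, so Sundays fall on 5, 12, 19, 26; the last is September 26.
At the standard offset (UTC+01:00), 02:30 UTC + 1h = 03:30 Wynosa Prefecture standard time.
The standard-time date in Wynosa Prefecture, 17 April 2032, is outside the daylight-saving period (19 April – 26 September), so Wynosa Prefecture is on standard time, UTC+01:00.
02:30 UTC + 1h = 03:30 local.

03:30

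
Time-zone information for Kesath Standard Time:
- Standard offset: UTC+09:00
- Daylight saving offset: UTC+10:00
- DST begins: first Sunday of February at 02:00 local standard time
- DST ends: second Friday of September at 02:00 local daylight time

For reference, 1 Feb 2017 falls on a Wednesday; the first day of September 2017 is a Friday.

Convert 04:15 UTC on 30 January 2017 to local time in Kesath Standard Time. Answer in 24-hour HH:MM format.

1 February 2017 is a Wednesday, so the first Sunday is February 5.
1 September 2017 is a Friday, so the first Friday is September 1 and the second is September 8.
At the standard offset (UTC+09:00), 04:15 UTC + 9h = 13:15 Kesath Standard Time standard time.
The standard-time date in Kesath Standard Time, 30 January 2017, is outside the daylight-saving period (5 February – 8 September), so Kesath Standard Time is on standard time, UTC+09:00.
04:15 UTC + 9h = 13:15 local.

13:15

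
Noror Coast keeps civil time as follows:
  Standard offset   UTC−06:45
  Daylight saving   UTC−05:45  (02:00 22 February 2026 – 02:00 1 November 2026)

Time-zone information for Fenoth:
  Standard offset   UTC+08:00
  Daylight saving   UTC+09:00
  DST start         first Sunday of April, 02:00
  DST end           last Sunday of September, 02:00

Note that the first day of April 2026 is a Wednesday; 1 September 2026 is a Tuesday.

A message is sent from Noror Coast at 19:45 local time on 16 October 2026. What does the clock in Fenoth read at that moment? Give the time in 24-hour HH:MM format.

09:30

Daylight saving runs 22 February – 1 November; 16 October 2026 is inside that window, so Noror Coast is at UTC−05:45.
19:45 Noror Coast + 5h45m = 01:30 UTC (rolling into the next day, 17 October 2026).
1 April 2026 is a Wednesday, so the first Sunday is April 5.
1 September 2026 is a Tuesday, so Sundays fall on 6, 13, 20, 27; the last is September 27.
At the standard offset (UTC+08:00), 01:30 UTC + 8h = 09:30 Fenoth standard time.
The standard-time date in Fenoth, 17 October 2026, is outside the daylight-saving period (5 April – 27 September), so Fenoth is on standard time, UTC+08:00.
01:30 UTC + 8h = 09:30 Fenoth.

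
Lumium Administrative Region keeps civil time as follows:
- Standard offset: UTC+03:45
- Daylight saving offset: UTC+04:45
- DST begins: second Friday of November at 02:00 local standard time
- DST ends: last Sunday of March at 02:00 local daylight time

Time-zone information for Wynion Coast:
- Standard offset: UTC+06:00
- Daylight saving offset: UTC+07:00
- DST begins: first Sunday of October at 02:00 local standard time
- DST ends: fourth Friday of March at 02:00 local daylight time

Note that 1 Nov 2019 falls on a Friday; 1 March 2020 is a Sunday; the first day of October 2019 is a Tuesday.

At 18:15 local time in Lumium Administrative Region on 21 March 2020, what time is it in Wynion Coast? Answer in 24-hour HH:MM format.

20:30

1 November 2019 is a Friday, so the first Friday is November 1 and the second is November 8.
1 March 2020 is a Sunday, so Sundays fall on 1, 8, 15, 22, 29; the last is March 29.
21 March 2020 falls between 8 November 2019 and 29 March 2020, so daylight saving is in effect and Lumium Administrative Region is at UTC+04:45.
18:15 Lumium Administrative Region − 4h45m = 13:30 UTC.
1 October 2019 is a Tuesday, so the first Sunday is October 6.
1 March 2020 is a Sunday, so the first Friday is March 6 and the fourth is March 27.
At the standard offset (UTC+06:00), 13:30 UTC + 6h = 19:30 Wynion Coast standard time.
The standard-time date in Wynion Coast, 21 March 2020, lies within the daylight-saving period (6 October 2019 – 27 March 2020), so Wynion Coast is on daylight time, UTC+07:00.
13:30 UTC + 7h = 20:30 Wynion Coast.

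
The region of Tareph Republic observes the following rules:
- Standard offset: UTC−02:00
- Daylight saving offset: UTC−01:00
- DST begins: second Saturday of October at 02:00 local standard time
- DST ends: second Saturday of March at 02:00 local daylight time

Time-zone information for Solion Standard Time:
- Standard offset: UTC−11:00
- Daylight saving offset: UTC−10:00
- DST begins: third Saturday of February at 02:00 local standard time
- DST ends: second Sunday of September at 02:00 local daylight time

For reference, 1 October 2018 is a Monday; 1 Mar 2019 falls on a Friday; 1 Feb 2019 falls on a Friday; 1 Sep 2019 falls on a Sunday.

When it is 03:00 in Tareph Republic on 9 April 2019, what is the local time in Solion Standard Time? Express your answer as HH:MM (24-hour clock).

1 October 2018 is a Monday, so the first Saturday is October 6 and the second is October 13.
1 March 2019 is a Friday, so the first Saturday is March 2 and the second is March 9.
9 April 2019 does not fall between 13 October 2018 and 9 March 2019, so daylight saving is not in effect and Tareph Republic is at UTC−02:00.
03:00 Tareph Republic + 2h = 05:00 UTC.
1 February 2019 is a Friday, so the first Saturday is February 2 and the third is February 16.
1 September 2019 is a Sunday, so the first Sunday is September 1 and the second is September 8.
At the standard offset (UTC−11:00), 05:00 UTC − 11h = 18:00 Solion Standard Time standard time (rolling into the previous day, 8 April 2019).
The standard-time date in Solion Standard Time, 8 April 2019, lies within the daylight-saving period (16 February – 8 September), so Solion Standard Time is on daylight time, UTC−10:00.
05:00 UTC − 10h = 19:00 Solion Standard Time (rolling into the previous day, 8 April 2019).

19:00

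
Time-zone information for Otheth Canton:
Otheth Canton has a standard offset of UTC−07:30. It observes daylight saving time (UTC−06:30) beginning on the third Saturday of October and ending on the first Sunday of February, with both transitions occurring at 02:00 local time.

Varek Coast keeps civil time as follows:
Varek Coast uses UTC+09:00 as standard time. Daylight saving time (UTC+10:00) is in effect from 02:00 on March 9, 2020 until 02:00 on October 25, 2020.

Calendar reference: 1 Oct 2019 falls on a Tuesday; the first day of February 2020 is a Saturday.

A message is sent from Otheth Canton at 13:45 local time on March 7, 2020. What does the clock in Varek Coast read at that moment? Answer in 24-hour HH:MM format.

06:15

1 October 2019 is a Tuesday, so the first Saturday is October 5 and the third is October 19.
1 February 2020 is a Saturday, so the first Sunday is February 2.
Daylight saving runs 19 October 2019 – 2 February 2020; March 7, 2020 is outside that window, so Otheth Canton is on standard time at UTC−07:30.
13:45 Otheth Canton + 7h30m = 21:15 UTC.
At the standard offset (UTC+09:00), 21:15 UTC + 9h = 06:15 Varek Coast standard time (rolling into the next day, 8 March 2020).
The standard-time date in Varek Coast, March 8, 2020, is outside the daylight-saving period (9 March – 25 October), so Varek Coast is on standard time, UTC+09:00.
21:15 UTC + 9h = 06:15 Varek Coast (rolling into the next day, 8 March 2020).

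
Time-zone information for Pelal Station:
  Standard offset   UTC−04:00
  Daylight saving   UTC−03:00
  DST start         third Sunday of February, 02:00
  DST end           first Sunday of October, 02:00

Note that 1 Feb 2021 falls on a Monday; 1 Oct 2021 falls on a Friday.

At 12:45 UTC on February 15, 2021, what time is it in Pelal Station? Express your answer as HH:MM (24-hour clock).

1 February 2021 is a Monday, so the first Sunday is February 7 and the third is February 21.
1 October 2021 is a Friday, so the first Sunday is October 3.
At the standard offset (UTC−04:00), 12:45 UTC − 4h = 08:45 Pelal Station standard time.
The standard-time date in Pelal Station, February 15, 2021, does not fall between 21 February and 3 October, so daylight saving is not in effect and Pelal Station is at UTC−04:00.
12:45 UTC − 4h = 08:45 local.

08:45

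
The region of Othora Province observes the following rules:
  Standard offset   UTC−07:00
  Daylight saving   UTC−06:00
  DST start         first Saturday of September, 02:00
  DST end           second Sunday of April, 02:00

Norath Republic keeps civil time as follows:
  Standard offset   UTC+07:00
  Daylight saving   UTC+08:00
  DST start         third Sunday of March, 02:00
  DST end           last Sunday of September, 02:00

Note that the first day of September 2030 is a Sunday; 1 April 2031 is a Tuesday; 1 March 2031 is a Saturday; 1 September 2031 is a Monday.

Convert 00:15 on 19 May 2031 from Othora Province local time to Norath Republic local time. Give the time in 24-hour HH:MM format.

1 September 2030 is a Sunday, so the first Saturday is September 7.
1 April 2031 is a Tuesday, so the first Sunday is April 6 and the second is April 13.
19 May 2031 does not fall between 7 September 2030 and 13 April 2031, so daylight saving is not in effect and Othora Province is at UTC−07:00.
00:15 Othora Province + 7h = 07:15 UTC.
1 March 2031 is a Saturday, so the first Sunday is March 2 and the third is March 16.
1 September 2031 is a Monday, so Sundays fall on 7, 14, 21, 28; the last is September 28.
At the standard offset (UTC+07:00), 07:15 UTC + 7h = 14:15 Norath Republic standard time.
The standard-time date in Norath Republic, 19 May 2031, falls between 16 March and 28 September, so daylight saving is in effect and Norath Republic is at UTC+08:00.
07:15 UTC + 8h = 15:15 Norath Republic.

15:15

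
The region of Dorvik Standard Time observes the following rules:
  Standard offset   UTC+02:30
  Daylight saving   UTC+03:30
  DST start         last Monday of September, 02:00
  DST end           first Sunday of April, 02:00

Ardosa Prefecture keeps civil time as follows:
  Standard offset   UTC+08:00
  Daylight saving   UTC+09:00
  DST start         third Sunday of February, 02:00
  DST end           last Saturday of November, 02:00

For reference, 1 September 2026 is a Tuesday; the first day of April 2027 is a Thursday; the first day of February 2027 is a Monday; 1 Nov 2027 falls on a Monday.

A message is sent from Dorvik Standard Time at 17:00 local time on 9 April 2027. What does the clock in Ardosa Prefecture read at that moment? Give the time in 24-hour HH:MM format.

23:30

1 September 2026 is a Tuesday, so Mondays fall on 7, 14, 21, 28; the last is September 28.
1 April 2027 is a Thursday, so the first Sunday is April 4.
9 April 2027 is outside the daylight-saving period (28 September 2026 – 4 April 2027), so Dorvik Standard Time is on standard time, UTC+02:30.
17:00 Dorvik Standard Time − 2h30m = 14:30 UTC.
1 February 2027 is a Monday, so the first Sunday is February 7 and the third is February 21.
1 November 2027 is a Monday, so Saturdays fall on 6, 13, 20, 27; the last is November 27.
At the standard offset (UTC+08:00), 14:30 UTC + 8h = 22:30 Ardosa Prefecture standard time.
Daylight saving runs 21 February – 27 November; the standard-time date in Ardosa Prefecture, 9 April 2027, is inside that window, so Ardosa Prefecture is at UTC+09:00.
14:30 UTC + 9h = 23:30 Ardosa Prefecture.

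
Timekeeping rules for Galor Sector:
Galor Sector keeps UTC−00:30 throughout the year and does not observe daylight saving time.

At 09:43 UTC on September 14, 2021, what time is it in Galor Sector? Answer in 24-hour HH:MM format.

Galor Sector stays on UTC−00:30 all year.
09:43 UTC − 0h30m = 09:13 local.

09:13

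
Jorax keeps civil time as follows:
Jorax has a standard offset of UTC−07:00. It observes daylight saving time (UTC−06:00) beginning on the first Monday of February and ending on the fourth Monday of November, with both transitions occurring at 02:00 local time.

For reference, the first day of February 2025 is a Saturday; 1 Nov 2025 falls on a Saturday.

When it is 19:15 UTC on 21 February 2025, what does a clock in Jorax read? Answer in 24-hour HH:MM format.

13:15

1 February 2025 is a Saturday, so the first Monday is February 3.
1 November 2025 is a Saturday, so the first Monday is November 3 and the fourth is November 24.
At the standard offset (UTC−07:00), 19:15 UTC − 7h = 12:15 Jorax standard time.
Daylight saving runs 3 February – 24 November; the standard-time date in Jorax, 21 February 2025, is inside that window, so Jorax is at UTC−06:00.
19:15 UTC − 6h = 13:15 local.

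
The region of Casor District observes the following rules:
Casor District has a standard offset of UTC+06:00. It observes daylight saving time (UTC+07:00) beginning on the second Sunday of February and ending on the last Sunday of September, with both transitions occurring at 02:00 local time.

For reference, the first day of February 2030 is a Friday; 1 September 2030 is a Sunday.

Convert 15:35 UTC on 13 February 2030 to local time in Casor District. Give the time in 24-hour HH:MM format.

1 February 2030 is a Friday, so the first Sunday is February 3 and the second is February 10.
1 September 2030 is a Sunday, so Sundays fall on 1, 8, 15, 22, 29; the last is September 29.
At the standard offset (UTC+06:00), 15:35 UTC + 6h = 21:35 Casor District standard time.
The standard-time date in Casor District, 13 February 2030, lies within the daylight-saving period (10 February – 29 September), so Casor District is on daylight time, UTC+07:00.
15:35 UTC + 7h = 22:35 local.

22:35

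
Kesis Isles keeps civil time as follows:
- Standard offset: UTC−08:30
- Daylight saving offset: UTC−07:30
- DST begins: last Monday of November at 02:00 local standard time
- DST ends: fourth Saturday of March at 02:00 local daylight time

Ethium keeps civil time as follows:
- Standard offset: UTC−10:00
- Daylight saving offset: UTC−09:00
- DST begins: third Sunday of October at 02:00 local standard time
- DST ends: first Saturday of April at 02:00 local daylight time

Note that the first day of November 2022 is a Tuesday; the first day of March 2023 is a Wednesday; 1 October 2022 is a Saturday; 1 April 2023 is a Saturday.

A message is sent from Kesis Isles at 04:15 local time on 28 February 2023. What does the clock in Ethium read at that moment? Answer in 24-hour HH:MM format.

1 November 2022 is a Tuesday, so Mondays fall on 7, 14, 21, 28; the last is November 28.
1 March 2023 is a Wednesday, so the first Saturday is March 4 and the fourth is March 25.
Daylight saving runs 28 November 2022 – 25 March 2023; 28 February 2023 is inside that window, so Kesis Isles is at UTC−07:30.
04:15 Kesis Isles + 7h30m = 11:45 UTC.
1 October 2022 is a Saturday, so the first Sunday is October 2 and the third is October 16.
1 April 2023 is a Saturday, so the first Saturday is April 1.
At the standard offset (UTC−10:00), 11:45 UTC − 10h = 01:45 Ethium standard time.
The standard-time date in Ethium, 28 February 2023, falls between 16 October 2022 and 1 April 2023, so daylight saving is in effect and Ethium is at UTC−09:00.
11:45 UTC − 9h = 02:45 Ethium.

02:45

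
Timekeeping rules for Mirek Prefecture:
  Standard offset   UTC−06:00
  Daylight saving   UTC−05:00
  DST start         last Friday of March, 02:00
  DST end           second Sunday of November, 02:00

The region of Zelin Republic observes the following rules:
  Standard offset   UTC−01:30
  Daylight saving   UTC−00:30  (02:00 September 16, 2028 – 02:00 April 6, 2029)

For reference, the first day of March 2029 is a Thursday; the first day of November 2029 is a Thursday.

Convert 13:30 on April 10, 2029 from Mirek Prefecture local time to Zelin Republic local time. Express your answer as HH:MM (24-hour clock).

1 March 2029 is a Thursday, so Fridays fall on 2, 9, 16, 23, 30; the last is March 30.
1 November 2029 is a Thursday, so the first Sunday is November 4 and the second is November 11.
April 10, 2029 falls between 30 March and 11 November, so daylight saving is in effect and Mirek Prefecture is at UTC−05:00.
13:30 Mirek Prefecture + 5h = 18:30 UTC.
At the standard offset (UTC−01:30), 18:30 UTC − 1h30m = 17:00 Zelin Republic standard time.
The standard-time date in Zelin Republic, April 10, 2029, does not fall between 16 September 2028 and 6 April 2029, so daylight saving is not in effect and Zelin Republic is at UTC−01:30.
18:30 UTC − 1h30m = 17:00 Zelin Republic.

17:00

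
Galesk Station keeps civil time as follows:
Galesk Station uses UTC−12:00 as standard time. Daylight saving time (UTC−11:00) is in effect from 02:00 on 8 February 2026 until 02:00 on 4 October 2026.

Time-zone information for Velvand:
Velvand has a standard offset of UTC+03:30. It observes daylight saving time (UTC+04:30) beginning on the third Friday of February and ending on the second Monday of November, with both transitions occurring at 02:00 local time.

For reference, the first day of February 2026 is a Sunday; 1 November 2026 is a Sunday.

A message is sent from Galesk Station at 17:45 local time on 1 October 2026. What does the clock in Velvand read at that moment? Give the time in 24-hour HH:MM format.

09:15

1 October 2026 lies within the daylight-saving period (8 February – 4 October), so Galesk Station is on daylight time, UTC−11:00.
17:45 Galesk Station + 11h = 04:45 UTC (rolling into the next day, 2 October 2026).
1 February 2026 is a Sunday, so the first Friday is February 6 and the third is February 20.
1 November 2026 is a Sunday, so the first Monday is November 2 and the second is November 9.
At the standard offset (UTC+03:30), 04:45 UTC + 3h30m = 08:15 Velvand standard time.
The standard-time date in Velvand, 2 October 2026, falls between 20 February and 9 November, so daylight saving is in effect and Velvand is at UTC+04:30.
04:45 UTC + 4h30m = 09:15 Velvand.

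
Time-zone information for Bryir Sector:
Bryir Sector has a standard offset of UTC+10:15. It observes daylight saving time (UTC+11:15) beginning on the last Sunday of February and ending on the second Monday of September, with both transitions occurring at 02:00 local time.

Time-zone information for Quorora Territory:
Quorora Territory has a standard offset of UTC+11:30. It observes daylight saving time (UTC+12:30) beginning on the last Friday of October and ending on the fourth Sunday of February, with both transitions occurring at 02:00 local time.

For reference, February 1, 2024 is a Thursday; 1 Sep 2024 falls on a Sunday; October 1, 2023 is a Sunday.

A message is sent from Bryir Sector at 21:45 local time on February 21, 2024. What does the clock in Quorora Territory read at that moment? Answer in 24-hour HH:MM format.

1 February 2024 is a Thursday, so Sundays fall on 4, 11, 18, 25; the last is February 25.
1 September 2024 is a Sunday, so the first Monday is September 2 and the second is September 9.
February 21, 2024 is outside the daylight-saving period (25 February – 9 September), so Bryir Sector is on standard time, UTC+10:15.
21:45 Bryir Sector − 10h15m = 11:30 UTC.
1 October 2023 is a Sunday, so Fridays fall on 6, 13, 20, 27; the last is October 27.
1 February 2024 is a Thursday, so the first Sunday is February 4 and the fourth is February 25.
At the standard offset (UTC+11:30), 11:30 UTC + 11h30m = 23:00 Quorora Territory standard time.
Daylight saving runs 27 October 2023 – 25 February 2024; the standard-time date in Quorora Territory, February 21, 2024, is inside that window, so Quorora Territory is at UTC+12:30.
11:30 UTC + 12h30m = 00:00 Quorora Territory (rolling into the next day, 22 February 2024).

00:00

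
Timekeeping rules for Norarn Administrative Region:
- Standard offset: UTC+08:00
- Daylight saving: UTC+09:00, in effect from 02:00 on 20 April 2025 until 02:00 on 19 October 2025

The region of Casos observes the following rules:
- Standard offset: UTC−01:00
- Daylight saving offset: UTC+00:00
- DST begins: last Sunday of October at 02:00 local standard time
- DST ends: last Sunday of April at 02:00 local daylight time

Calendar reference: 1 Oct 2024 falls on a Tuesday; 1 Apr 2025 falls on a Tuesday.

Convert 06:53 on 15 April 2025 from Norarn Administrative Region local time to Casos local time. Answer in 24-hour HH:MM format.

22:53

Daylight saving runs 20 April – 19 October; 15 April 2025 is outside that window, so Norarn Administrative Region is on standard time at UTC+08:00.
06:53 Norarn Administrative Region − 8h = 22:53 UTC (rolling into the previous day, 14 April 2025).
1 October 2024 is a Tuesday, so Sundays fall on 6, 13, 20, 27; the last is October 27.
1 April 2025 is a Tuesday, so Sundays fall on 6, 13, 20, 27; the last is April 27.
At the standard offset (UTC−01:00), 22:53 UTC − 1h = 21:53 Casos standard time.
Daylight saving runs 27 October 2024 – 27 April 2025; the standard-time date in Casos, 14 April 2025, is inside that window, so Casos is at UTC+00:00.
22:53 UTC + 0h = 22:53 Casos.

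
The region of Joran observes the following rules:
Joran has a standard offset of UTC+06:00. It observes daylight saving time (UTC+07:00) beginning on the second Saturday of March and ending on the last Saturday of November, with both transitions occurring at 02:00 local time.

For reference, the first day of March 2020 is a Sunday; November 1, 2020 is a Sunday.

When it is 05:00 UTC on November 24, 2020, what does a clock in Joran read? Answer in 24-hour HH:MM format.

1 March 2020 is a Sunday, so the first Saturday is March 7 and the second is March 14.
1 November 2020 is a Sunday, so Saturdays fall on 7, 14, 21, 28; the last is November 28.
At the standard offset (UTC+06:00), 05:00 UTC + 6h = 11:00 Joran standard time.
The standard-time date in Joran, November 24, 2020, lies within the daylight-saving period (14 March – 28 November), so Joran is on daylight time, UTC+07:00.
05:00 UTC + 7h = 12:00 local.

12:00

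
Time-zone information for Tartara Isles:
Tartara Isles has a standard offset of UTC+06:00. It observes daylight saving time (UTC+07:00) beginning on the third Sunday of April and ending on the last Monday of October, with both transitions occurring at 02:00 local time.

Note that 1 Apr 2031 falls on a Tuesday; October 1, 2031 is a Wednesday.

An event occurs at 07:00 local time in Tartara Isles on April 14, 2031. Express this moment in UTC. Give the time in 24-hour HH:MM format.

01:00

1 April 2031 is a Tuesday, so the first Sunday is April 6 and the third is April 20.
1 October 2031 is a Wednesday, so Mondays fall on 6, 13, 20, 27; the last is October 27.
Daylight saving runs 20 April – 27 October; April 14, 2031 is outside that window, so Tartara Isles is on standard time at UTC+06:00.
07:00 local − 6h = 01:00 UTC.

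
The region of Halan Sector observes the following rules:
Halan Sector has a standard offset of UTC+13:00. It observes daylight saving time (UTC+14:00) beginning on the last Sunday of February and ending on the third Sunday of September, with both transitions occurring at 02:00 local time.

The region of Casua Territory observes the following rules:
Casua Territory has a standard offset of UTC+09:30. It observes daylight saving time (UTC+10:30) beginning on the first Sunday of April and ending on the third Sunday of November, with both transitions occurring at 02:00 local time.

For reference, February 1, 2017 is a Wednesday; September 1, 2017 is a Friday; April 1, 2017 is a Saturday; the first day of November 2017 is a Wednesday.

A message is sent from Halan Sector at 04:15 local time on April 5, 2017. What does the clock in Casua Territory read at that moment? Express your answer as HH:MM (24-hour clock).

1 February 2017 is a Wednesday, so Sundays fall on 5, 12, 19, 26; the last is February 26.
1 September 2017 is a Friday, so the first Sunday is September 3 and the third is September 17.
April 5, 2017 lies within the daylight-saving period (26 February – 17 September), so Halan Sector is on daylight time, UTC+14:00.
04:15 Halan Sector − 14h = 14:15 UTC (rolling into the previous day, 4 April 2017).
1 April 2017 is a Saturday, so the first Sunday is April 2.
1 November 2017 is a Wednesday, so the first Sunday is November 5 and the third is November 19.
At the standard offset (UTC+09:30), 14:15 UTC + 9h30m = 23:45 Casua Territory standard time.
Daylight saving runs 2 April – 19 November; the standard-time date in Casua Territory, April 4, 2017, is inside that window, so Casua Territory is at UTC+10:30.
14:15 UTC + 10h30m = 00:45 Casua Territory (rolling into the next day, 5 April 2017).

00:45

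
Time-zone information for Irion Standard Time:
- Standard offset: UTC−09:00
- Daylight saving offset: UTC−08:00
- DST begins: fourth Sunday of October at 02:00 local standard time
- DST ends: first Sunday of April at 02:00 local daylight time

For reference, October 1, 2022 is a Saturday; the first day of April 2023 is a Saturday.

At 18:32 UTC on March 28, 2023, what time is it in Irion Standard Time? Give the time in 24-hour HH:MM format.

1 October 2022 is a Saturday, so the first Sunday is October 2 and the fourth is October 23.
1 April 2023 is a Saturday, so the first Sunday is April 2.
At the standard offset (UTC−09:00), 18:32 UTC − 9h = 09:32 Irion Standard Time standard time.
Daylight saving runs 23 October 2022 – 2 April 2023; the standard-time date in Irion Standard Time, March 28, 2023, is inside that window, so Irion Standard Time is at UTC−08:00.
18:32 UTC − 8h = 10:32 local.

10:32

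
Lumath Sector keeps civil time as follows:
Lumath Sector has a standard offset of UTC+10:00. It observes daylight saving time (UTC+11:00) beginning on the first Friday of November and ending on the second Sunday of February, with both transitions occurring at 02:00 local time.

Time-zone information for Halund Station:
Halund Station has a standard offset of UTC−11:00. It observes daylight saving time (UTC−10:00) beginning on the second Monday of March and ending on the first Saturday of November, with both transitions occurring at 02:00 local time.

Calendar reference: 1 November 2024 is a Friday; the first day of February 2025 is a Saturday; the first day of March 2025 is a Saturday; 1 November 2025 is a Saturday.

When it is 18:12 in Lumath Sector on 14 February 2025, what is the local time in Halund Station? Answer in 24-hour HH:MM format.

1 November 2024 is a Friday, so the first Friday is November 1.
1 February 2025 is a Saturday, so the first Sunday is February 2 and the second is February 9.
14 February 2025 is outside the daylight-saving period (1 November 2024 – 9 February 2025), so Lumath Sector is on standard time, UTC+10:00.
18:12 Lumath Sector − 10h = 08:12 UTC.
1 March 2025 is a Saturday, so the first Monday is March 3 and the second is March 10.
1 November 2025 is a Saturday, so the first Saturday is November 1.
At the standard offset (UTC−11:00), 08:12 UTC − 11h = 21:12 Halund Station standard time (rolling into the previous day, 13 February 2025).
The standard-time date in Halund Station, 13 February 2025, is outside the daylight-saving period (10 March – 1 November), so Halund Station is on standard time, UTC−11:00.
08:12 UTC − 11h = 21:12 Halund Station (rolling into the previous day, 13 February 2025).

21:12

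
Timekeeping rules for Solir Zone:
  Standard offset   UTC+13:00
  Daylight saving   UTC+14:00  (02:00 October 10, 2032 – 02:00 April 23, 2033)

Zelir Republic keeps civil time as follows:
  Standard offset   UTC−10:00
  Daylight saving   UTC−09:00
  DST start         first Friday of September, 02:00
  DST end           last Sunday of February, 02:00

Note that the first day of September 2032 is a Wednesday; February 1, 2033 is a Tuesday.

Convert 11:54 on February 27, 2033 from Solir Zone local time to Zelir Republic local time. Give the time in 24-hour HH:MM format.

February 27, 2033 lies within the daylight-saving period (10 October 2032 – 23 April 2033), so Solir Zone is on daylight time, UTC+14:00.
11:54 Solir Zone − 14h = 21:54 UTC (rolling into the previous day, 26 February 2033).
1 September 2032 is a Wednesday, so the first Friday is September 3.
1 February 2033 is a Tuesday, so Sundays fall on 6, 13, 20, 27; the last is February 27.
At the standard offset (UTC−10:00), 21:54 UTC − 10h = 11:54 Zelir Republic standard time.
The standard-time date in Zelir Republic, February 26, 2033, lies within the daylight-saving period (3 September 2032 – 27 February 2033), so Zelir Republic is on daylight time, UTC−09:00.
21:54 UTC − 9h = 12:54 Zelir Republic.

12:54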